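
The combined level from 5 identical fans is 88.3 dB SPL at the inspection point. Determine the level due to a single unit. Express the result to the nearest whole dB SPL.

Dividing the total intensity by 5 lowers the level by 10·log₁₀ 5 = 6.990 dB: L₁ = 88.3 − 6.990.

81 dB SPL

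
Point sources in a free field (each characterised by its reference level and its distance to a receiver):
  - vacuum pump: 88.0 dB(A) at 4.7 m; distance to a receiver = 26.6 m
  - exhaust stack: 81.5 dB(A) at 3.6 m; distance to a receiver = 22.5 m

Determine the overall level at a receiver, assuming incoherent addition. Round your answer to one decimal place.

73.7 dB(A)

First find each source's level at the receiver (point-source: −20·log₁₀(r/r_ref)), then combine on an intensity basis.
vacuum pump: 88.0 − 20·log₁₀(26.6/4.7) = 88.0 − 15.06 = 72.94 dB(A).
exhaust stack: 81.5 − 20·log₁₀(22.5/3.6) = 81.5 − 15.92 = 65.58 dB(A).
Σ 10^(L/10) = 2.331e+07 → L_total = 10·log₁₀(2.331e+07) = 73.68 dB(A).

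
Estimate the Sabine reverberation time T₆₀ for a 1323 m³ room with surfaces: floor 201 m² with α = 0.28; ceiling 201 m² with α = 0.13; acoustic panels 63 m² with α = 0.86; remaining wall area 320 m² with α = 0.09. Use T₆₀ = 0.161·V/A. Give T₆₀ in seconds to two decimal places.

1.29 s

Summing Sᵢαᵢ: 201·0.28 + 201·0.13 + 63·0.86 + 320·0.09 = 165.39 m².
T₆₀ = 0.161 × 1323 / 165.39 = 1.288 s.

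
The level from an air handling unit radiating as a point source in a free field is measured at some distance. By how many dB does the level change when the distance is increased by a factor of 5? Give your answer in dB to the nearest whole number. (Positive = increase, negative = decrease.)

With spherical spreading the level changes by −20·log₁₀(r₂/r₁).
ΔL = −20·log₁₀(5) = -13.98 dB.

-14 dB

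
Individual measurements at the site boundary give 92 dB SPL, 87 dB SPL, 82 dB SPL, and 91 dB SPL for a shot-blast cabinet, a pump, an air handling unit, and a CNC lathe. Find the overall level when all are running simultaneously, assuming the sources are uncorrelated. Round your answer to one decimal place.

For uncorrelated sources the intensities add, so convert each level to linear form, sum, and take 10·log₁₀ of the total.
Σ 10^(L/10) = 10^(92/10) + 10^(87/10) + 10^(82/10) + 10^(91/10) = 3.503e+09.
L_total = 10·log₁₀(3.503e+09) = 95.45 dB SPL.

95.4 dB SPL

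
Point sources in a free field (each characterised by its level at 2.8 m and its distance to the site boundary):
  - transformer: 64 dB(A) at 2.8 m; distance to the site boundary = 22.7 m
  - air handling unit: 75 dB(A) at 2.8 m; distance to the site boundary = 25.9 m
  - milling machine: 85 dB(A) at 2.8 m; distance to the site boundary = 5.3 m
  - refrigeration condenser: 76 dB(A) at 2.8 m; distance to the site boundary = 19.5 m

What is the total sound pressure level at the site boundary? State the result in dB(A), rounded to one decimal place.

First find each source's level at the receiver (point-source: −20·log₁₀(r/r_ref)), then combine on an intensity basis.
transformer: 64 − 20·log₁₀(22.7/2.8) = 64 − 18.18 = 45.82 dB(A).
air handling unit: 75 − 20·log₁₀(25.9/2.8) = 75 − 19.32 = 55.68 dB(A).
milling machine: 85 − 20·log₁₀(5.3/2.8) = 85 − 5.54 = 79.46 dB(A).
refrigeration condenser: 76 − 20·log₁₀(19.5/2.8) = 76 − 16.86 = 59.14 dB(A).
Σ 10^(L/10) = 8.949e+07 → L_total = 10·log₁₀(8.949e+07) = 79.52 dB(A).

79.5 dB(A)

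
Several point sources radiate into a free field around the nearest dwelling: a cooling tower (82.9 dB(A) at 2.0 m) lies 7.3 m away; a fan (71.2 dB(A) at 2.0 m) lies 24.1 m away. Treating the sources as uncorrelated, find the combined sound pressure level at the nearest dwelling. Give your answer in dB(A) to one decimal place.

Propagate each source to the receiver with L = L_ref − 20·log₁₀(r/r_ref), then add intensities.
cooling tower: 82.9 − 20·log₁₀(7.3/2.0) = 82.9 − 11.25 = 71.65 dB(A).
fan: 71.2 − 20·log₁₀(24.1/2.0) = 71.2 − 21.62 = 49.58 dB(A).
Σ 10^(L/10) = 1.473e+07 → L_total = 10·log₁₀(1.473e+07) = 71.68 dB(A).

71.7 dB(A)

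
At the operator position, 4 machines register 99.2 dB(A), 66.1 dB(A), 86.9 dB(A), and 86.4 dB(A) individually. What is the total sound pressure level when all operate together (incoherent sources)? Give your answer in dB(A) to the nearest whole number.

100 dB(A)

Incoherent sources combine by intensity addition: L_total = 10·log₁₀(Σ 10^(L_i/10)).
Σ 10^(L/10) = 10^(99.2/10) + 10^(66.1/10) + 10^(86.9/10) + 10^(86.4/10) = 9.248e+09.
L_total = 10·log₁₀(9.248e+09) = 99.66 dB(A).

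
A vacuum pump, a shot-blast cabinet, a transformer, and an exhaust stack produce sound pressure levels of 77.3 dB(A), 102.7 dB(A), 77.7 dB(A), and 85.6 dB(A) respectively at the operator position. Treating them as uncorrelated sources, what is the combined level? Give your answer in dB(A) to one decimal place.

102.8 dB(A)

For uncorrelated sources the intensities add, so convert each level to linear form, sum, and take 10·log₁₀ of the total.
Σ 10^(L/10) = 10^(77.3/10) + 10^(102.7/10) + 10^(77.7/10) + 10^(85.6/10) = 1.910e+10.
L_total = 10·log₁₀(1.910e+10) = 102.81 dB(A).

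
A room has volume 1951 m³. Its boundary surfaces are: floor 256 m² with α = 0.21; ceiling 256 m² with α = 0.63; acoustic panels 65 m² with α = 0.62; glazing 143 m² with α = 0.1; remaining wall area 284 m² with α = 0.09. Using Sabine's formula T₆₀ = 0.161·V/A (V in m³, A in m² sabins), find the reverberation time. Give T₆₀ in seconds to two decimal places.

A = Σ Sᵢαᵢ = 256·0.21 + 256·0.63 + 65·0.62 + 143·0.1 + 284·0.09 = 295.20 m².
T₆₀ = 0.161 × 1951 / 295.20 = 1.064 s.

1.06 s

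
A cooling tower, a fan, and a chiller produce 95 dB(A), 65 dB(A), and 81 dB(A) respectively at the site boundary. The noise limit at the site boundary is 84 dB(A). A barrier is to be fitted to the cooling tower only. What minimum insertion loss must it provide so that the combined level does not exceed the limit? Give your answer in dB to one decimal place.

14.1 dB

The untreated sources together contribute 10^(65/10) + 10^(81/10) = 1.291e+08, i.e. 81.11 dB(A).
To meet 84 dB(A) overall, the treated cooling tower may contribute at most 10^(84/10) − 1.291e+08 = 1.221e+08, i.e. 80.87 dB(A).
Required insertion loss = 95 − 80.87 = 14.13 dB.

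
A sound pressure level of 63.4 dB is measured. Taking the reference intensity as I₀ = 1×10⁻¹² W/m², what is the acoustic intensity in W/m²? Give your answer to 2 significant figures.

I/I₀ = 10^(63.4/10) = 2.188e+06, so I = 2.188e+06 × 10⁻¹² W/m².

2.2e-06 W/m²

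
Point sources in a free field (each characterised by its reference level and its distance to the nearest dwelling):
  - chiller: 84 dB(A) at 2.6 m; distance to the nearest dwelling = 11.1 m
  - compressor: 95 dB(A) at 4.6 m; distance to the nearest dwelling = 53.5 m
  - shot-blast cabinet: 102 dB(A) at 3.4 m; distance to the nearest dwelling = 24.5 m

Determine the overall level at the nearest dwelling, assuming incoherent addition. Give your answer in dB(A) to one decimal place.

Propagate each source to the receiver with L = L_ref − 20·log₁₀(r/r_ref), then add intensities.
chiller: 84 − 20·log₁₀(11.1/2.6) = 84 − 12.61 = 71.39 dB(A).
compressor: 95 − 20·log₁₀(53.5/4.6) = 95 − 21.31 = 73.69 dB(A).
shot-blast cabinet: 102 − 20·log₁₀(24.5/3.4) = 102 − 17.15 = 84.85 dB(A).
Σ 10^(L/10) = 3.424e+08 → L_total = 10·log₁₀(3.424e+08) = 85.35 dB(A).

85.3 dB(A)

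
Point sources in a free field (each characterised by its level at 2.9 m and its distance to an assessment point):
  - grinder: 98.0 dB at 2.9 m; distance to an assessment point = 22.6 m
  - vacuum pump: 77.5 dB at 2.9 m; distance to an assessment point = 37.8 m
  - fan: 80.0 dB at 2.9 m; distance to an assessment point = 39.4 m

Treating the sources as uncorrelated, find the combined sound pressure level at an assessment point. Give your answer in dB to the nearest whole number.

First find each source's level at the receiver (point-source: −20·log₁₀(r/r_ref)), then combine on an intensity basis.
grinder: 98.0 − 20·log₁₀(22.6/2.9) = 98.0 − 17.83 = 80.17 dB.
vacuum pump: 77.5 − 20·log₁₀(37.8/2.9) = 77.5 − 22.30 = 55.20 dB.
fan: 80.0 − 20·log₁₀(39.4/2.9) = 80.0 − 22.66 = 57.34 dB.
Σ 10^(L/10) = 1.048e+08 → L_total = 10·log₁₀(1.048e+08) = 80.20 dB.

80 dB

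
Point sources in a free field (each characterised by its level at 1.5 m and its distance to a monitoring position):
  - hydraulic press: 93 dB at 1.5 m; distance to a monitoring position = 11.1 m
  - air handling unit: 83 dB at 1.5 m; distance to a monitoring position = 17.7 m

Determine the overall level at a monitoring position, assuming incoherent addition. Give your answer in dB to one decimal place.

75.8 dB

First find each source's level at the receiver (point-source: −20·log₁₀(r/r_ref)), then combine on an intensity basis.
hydraulic press: 93 − 20·log₁₀(11.1/1.5) = 93 − 17.38 = 75.62 dB.
air handling unit: 83 − 20·log₁₀(17.7/1.5) = 83 − 21.44 = 61.56 dB.
Σ 10^(L/10) = 3.787e+07 → L_total = 10·log₁₀(3.787e+07) = 75.78 dB.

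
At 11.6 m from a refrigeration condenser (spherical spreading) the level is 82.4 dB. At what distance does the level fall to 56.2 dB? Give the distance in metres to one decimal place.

Point-source spreading drops the level by 20·log₁₀(r₂/r₁); inverting, r₂/r₁ = 10^(ΔL/20).
r₂ = 11.6·10^((82.4−56.2)/20) = 11.6·10^(26.2/20) = 236.84 m.

236.8 m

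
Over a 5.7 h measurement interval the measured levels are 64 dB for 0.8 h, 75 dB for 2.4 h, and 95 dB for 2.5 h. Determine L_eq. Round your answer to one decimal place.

Weight each interval's intensity by its duration and average over T = 5.7 h:
Σ tᵢ·10^(Lᵢ/10) = 0.8·10^(64/10) + 2.4·10^(75/10) + 2.5·10^(95/10) = 7.984e+09.
L_eq = 10·log₁₀(7.984e+09/5.7) = 91.46 dB.

91.5 dB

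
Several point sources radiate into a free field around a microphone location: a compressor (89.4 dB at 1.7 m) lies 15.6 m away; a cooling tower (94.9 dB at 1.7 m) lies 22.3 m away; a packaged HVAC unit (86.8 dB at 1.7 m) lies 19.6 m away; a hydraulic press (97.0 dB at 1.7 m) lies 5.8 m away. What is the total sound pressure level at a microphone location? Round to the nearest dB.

Propagate each source to the receiver with L = L_ref − 20·log₁₀(r/r_ref), then add intensities.
compressor: 89.4 − 20·log₁₀(15.6/1.7) = 89.4 − 19.25 = 70.15 dB.
cooling tower: 94.9 − 20·log₁₀(22.3/1.7) = 94.9 − 22.36 = 72.54 dB.
packaged HVAC unit: 86.8 − 20·log₁₀(19.6/1.7) = 86.8 − 21.24 = 65.56 dB.
hydraulic press: 97.0 − 20·log₁₀(5.8/1.7) = 97.0 − 10.66 = 86.34 dB.
Σ 10^(L/10) = 4.625e+08 → L_total = 10·log₁₀(4.625e+08) = 86.65 dB.

87 dB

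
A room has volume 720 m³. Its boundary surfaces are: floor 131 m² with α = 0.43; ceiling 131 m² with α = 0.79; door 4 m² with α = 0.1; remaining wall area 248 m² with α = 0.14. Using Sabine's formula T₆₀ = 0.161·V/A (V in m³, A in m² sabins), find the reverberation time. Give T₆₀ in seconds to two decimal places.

Summing Sᵢαᵢ: 131·0.43 + 131·0.79 + 4·0.1 + 248·0.14 = 194.94 m².
T₆₀ = 0.161·V/A = 0.161·720/194.94 = 0.595 s.

0.59 s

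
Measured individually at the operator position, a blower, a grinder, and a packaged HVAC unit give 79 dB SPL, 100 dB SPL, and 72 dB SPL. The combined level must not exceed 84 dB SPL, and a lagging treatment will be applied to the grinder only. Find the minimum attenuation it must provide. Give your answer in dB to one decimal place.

18.1 dB

Everything except the grinder sums to 10^(79/10) + 10^(72/10) = 9.528e+07 in linear terms, 79.79 dB SPL.
To meet 84 dB SPL overall, the treated grinder may contribute at most 10^(84/10) − 9.528e+07 = 1.559e+08, i.e. 81.93 dB SPL.
Required insertion loss = 100 − 81.93 = 18.07 dB.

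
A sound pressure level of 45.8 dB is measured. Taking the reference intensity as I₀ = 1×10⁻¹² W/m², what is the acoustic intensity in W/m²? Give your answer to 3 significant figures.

I = I₀·10^(L/10) = 10⁻¹² × 10^(45.8/10) = 10^(-7.420).

3.80e-08 W/m²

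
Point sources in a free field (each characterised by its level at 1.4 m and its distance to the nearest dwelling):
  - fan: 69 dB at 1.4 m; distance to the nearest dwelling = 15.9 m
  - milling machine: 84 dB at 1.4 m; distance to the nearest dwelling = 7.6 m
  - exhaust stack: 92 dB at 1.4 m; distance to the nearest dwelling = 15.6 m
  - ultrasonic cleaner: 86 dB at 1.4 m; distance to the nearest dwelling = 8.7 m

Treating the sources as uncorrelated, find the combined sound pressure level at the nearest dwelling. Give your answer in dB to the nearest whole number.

75 dB

Apply inverse-square spreading to bring every level to the receiver, then sum 10^(L/10).
fan: 69 − 20·log₁₀(15.9/1.4) = 69 − 21.11 = 47.89 dB.
milling machine: 84 − 20·log₁₀(7.6/1.4) = 84 − 14.69 = 69.31 dB.
exhaust stack: 92 − 20·log₁₀(15.6/1.4) = 92 − 20.94 = 71.06 dB.
ultrasonic cleaner: 86 − 20·log₁₀(8.7/1.4) = 86 − 15.87 = 70.13 dB.
Σ 10^(L/10) = 3.166e+07 → L_total = 10·log₁₀(3.166e+07) = 75.00 dB.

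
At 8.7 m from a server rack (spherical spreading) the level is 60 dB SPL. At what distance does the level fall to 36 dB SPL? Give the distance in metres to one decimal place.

137.9 m

The 24.0 dB drop corresponds to a distance ratio of 10^(24.0/20) for a point source.
r₂ = 8.7·10^((60−36)/20) = 8.7·10^(24.0/20) = 137.89 m.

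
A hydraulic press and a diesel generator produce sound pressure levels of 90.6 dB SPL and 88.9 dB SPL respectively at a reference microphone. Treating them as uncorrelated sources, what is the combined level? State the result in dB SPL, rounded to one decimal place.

Incoherent sources combine by intensity addition: L_total = 10·log₁₀(Σ 10^(L_i/10)).
Σ 10^(L/10) = 10^(90.6/10) + 10^(88.9/10) = 1.924e+09.
L_total = 10·log₁₀(1.924e+09) = 92.84 dB SPL.

92.8 dB SPL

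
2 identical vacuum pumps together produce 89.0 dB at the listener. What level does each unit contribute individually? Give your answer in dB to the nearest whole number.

Dividing the total intensity by 2 lowers the level by 10·log₁₀ 2 = 3.010 dB: L₁ = 89.0 − 3.010.

86 dB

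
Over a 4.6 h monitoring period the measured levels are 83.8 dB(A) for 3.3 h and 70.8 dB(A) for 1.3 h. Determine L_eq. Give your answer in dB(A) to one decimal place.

L_eq = 10·log₁₀[(1/T)·Σ tᵢ·10^(Lᵢ/10)] with T = 4.6 h.
Σ tᵢ·10^(Lᵢ/10) = 3.3·10^(83.8/10) + 1.3·10^(70.8/10) = 8.072e+08.
L_eq = 10·log₁₀(8.072e+08/4.6) = 82.44 dB(A).

82.4 dB(A)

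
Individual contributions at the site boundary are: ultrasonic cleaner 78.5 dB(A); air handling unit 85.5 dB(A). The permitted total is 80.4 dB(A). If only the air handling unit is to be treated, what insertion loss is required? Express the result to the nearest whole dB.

The untreated sources together contribute 10^(78.5/10) = 7.079e+07, i.e. 78.50 dB(A).
The limit corresponds to 10^(80.4/10) = 1.096e+08; subtracting the fixed part leaves 3.885e+07 for the air handling unit, i.e. 75.89 dB(A).
Required insertion loss = 85.5 − 75.89 = 9.61 dB.

10 dB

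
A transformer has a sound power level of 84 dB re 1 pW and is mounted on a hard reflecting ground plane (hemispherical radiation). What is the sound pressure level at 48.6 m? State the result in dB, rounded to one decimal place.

42.3 dB

The power spreads over a hemisphere of area 2π·r², so L_p = L_w − 10·log₁₀(2π·r²).
2π·r² = 1.484e+04 m², 10·log₁₀ of that is 41.715 dB.
L_p = 84 − 41.715 = 42.29 dB.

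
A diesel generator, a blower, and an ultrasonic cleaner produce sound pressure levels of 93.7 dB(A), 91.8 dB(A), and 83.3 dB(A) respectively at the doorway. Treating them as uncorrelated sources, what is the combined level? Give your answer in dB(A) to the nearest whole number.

96 dB(A)

Incoherent sources combine by intensity addition: L_total = 10·log₁₀(Σ 10^(L_i/10)).
Σ 10^(L/10) = 10^(93.7/10) + 10^(91.8/10) + 10^(83.3/10) = 4.072e+09.
L_total = 10·log₁₀(4.072e+09) = 96.10 dB(A).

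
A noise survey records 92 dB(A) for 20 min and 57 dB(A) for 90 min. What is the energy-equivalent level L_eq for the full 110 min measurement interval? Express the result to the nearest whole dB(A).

Weight each interval's intensity by its duration and average over T = 110 min:
Σ tᵢ·10^(Lᵢ/10) = 20·10^(92/10) + 90·10^(57/10) = 3.174e+10.
L_eq = 10·log₁₀(3.174e+10/110) = 84.60 dB(A).

85 dB(A)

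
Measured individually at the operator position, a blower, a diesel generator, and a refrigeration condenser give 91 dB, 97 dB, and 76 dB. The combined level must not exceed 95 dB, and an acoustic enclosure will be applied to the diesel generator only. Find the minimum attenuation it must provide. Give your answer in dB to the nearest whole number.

4 dB

The untreated sources together contribute 10^(91/10) + 10^(76/10) = 1.299e+09, i.e. 91.14 dB.
The limit corresponds to 10^(95/10) = 3.162e+09; subtracting the fixed part leaves 1.864e+09 for the diesel generator, i.e. 92.70 dB.
So the diesel generator must be reduced from 97 to 92.70 dB: IL = 4.30 dB.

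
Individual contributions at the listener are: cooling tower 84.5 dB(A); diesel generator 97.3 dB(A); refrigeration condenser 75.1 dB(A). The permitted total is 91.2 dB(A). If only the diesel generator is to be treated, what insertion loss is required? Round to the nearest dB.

7 dB

The untreated sources together contribute 10^(84.5/10) + 10^(75.1/10) = 3.142e+08, i.e. 84.97 dB(A).
The limit corresponds to 10^(91.2/10) = 1.318e+09; subtracting the fixed part leaves 1.004e+09 for the diesel generator, i.e. 90.02 dB(A).
So the diesel generator must be reduced from 97.3 to 90.02 dB(A): IL = 7.28 dB.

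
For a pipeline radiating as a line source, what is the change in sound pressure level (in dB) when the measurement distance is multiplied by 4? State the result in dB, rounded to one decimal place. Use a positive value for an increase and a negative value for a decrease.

With cylindrical spreading the level changes by −10·log₁₀(r₂/r₁).
ΔL = −10·log₁₀(4) = -6.02 dB.

-6.0 dB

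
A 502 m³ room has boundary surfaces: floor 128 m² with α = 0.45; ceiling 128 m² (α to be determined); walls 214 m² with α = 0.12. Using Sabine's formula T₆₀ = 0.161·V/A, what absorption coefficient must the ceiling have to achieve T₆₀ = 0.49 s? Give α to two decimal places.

Required total absorption A = 0.161·502/0.49 = 164.94 m².
Absorption from the other surfaces = 128·0.45 + 214·0.12 = 83.28 m², so the ceiling must supply 81.66 m² over 128 m².
α = 81.66/128 = 0.638.

0.64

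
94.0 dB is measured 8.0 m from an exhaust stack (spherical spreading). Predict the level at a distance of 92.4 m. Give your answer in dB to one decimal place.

For a point source, L₂ = L₁ − 20·log₁₀(r₂/r₁).
L₂ = 94.0 − 20·log₁₀(92.4/8.0) = 94.0 − 21.252 = 72.75 dB.

72.7 dB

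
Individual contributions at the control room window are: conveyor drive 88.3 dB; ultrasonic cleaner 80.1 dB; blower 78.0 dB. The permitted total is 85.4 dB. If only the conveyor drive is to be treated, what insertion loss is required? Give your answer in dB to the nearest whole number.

6 dB

Fixed contribution from the other sources: Σ 10^(L/10) = 10^(80.1/10) + 10^(78.0/10) = 1.654e+08 (82.19 dB).
The limit corresponds to 10^(85.4/10) = 3.467e+08; subtracting the fixed part leaves 1.813e+08 for the conveyor drive, i.e. 82.58 dB.
So the conveyor drive must be reduced from 88.3 to 82.58 dB: IL = 5.72 dB.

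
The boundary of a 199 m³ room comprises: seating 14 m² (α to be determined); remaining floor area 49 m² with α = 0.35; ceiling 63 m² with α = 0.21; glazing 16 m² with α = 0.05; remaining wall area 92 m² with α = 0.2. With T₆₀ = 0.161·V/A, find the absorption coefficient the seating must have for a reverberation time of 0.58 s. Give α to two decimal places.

From T₆₀ = 0.161·V/A, the target T₆₀ = 0.58 s needs A = 0.161·199/0.58 = 55.24 m².
Absorption from the other surfaces = 49·0.35 + 63·0.21 + 16·0.05 + 92·0.2 = 49.58 m², so the seating must supply 5.66 m² over 14 m².
α = 5.66/14 = 0.404.

0.40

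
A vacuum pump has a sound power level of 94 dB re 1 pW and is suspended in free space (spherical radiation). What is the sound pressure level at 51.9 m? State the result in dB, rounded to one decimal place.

Free-field spherical radiation: L_p = L_w − 10·log₁₀(4π·r²), r = 51.9 m.
4π·r² = 3.385e+04 m², 10·log₁₀ of that is 45.295 dB.
L_p = 94 − 45.295 = 48.70 dB.

48.7 dB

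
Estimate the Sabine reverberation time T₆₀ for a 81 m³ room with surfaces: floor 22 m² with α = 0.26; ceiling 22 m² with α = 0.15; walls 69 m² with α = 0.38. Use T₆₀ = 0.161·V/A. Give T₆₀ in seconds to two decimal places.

A = Σ Sᵢαᵢ = 22·0.26 + 22·0.15 + 69·0.38 = 35.24 m².
T₆₀ = 0.161·V/A = 0.161·81/35.24 = 0.370 s.

0.37 s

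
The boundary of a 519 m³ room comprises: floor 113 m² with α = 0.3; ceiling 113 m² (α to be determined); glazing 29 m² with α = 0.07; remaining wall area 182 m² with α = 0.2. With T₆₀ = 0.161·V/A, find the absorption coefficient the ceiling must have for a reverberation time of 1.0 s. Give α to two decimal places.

0.10

A = 0.161·V/T₆₀ = 0.161·519/1.0 = 83.56 m² sabins.
Absorption from the other surfaces = 113·0.3 + 29·0.07 + 182·0.2 = 72.33 m², so the ceiling must supply 11.23 m² over 113 m².
α = 11.23/113 = 0.099.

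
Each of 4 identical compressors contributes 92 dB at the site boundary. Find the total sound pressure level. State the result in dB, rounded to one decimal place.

With 4 equal, uncorrelated contributions the intensity is 4× that of one unit, giving a rise of 10·log₁₀ 4.
L_total = 92 + 10·log₁₀(4) = 92 + 6.021 = 98.02 dB.

98.0 dB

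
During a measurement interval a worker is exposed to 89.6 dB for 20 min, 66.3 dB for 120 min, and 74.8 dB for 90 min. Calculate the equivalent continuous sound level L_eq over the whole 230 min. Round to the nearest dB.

80 dB

L_eq = 10·log₁₀[(1/T)·Σ tᵢ·10^(Lᵢ/10)] with T = 230 min.
Σ tᵢ·10^(Lᵢ/10) = 20·10^(89.6/10) + 120·10^(66.3/10) + 90·10^(74.8/10) = 2.147e+10.
L_eq = 10·log₁₀(2.147e+10/230) = 79.70 dB.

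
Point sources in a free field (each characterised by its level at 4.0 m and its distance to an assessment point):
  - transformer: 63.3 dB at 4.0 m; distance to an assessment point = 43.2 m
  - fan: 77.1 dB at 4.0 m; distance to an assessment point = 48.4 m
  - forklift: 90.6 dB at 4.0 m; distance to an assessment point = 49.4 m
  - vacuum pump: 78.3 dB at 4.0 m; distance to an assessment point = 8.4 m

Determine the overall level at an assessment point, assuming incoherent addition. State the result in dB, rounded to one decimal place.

First find each source's level at the receiver (point-source: −20·log₁₀(r/r_ref)), then combine on an intensity basis.
transformer: 63.3 − 20·log₁₀(43.2/4.0) = 63.3 − 20.67 = 42.63 dB.
fan: 77.1 − 20·log₁₀(48.4/4.0) = 77.1 − 21.66 = 55.44 dB.
forklift: 90.6 − 20·log₁₀(49.4/4.0) = 90.6 − 21.83 = 68.77 dB.
vacuum pump: 78.3 − 20·log₁₀(8.4/4.0) = 78.3 − 6.44 = 71.86 dB.
Σ 10^(L/10) = 2.323e+07 → L_total = 10·log₁₀(2.323e+07) = 73.66 dB.

73.7 dB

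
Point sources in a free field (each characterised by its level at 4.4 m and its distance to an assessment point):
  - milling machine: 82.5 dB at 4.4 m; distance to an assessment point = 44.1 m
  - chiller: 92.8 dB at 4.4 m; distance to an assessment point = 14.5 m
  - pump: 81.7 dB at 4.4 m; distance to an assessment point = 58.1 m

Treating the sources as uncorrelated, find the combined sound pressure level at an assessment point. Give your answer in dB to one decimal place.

82.5 dB

First find each source's level at the receiver (point-source: −20·log₁₀(r/r_ref)), then combine on an intensity basis.
milling machine: 82.5 − 20·log₁₀(44.1/4.4) = 82.5 − 20.02 = 62.48 dB.
chiller: 92.8 − 20·log₁₀(14.5/4.4) = 92.8 − 10.36 = 82.44 dB.
pump: 81.7 − 20·log₁₀(58.1/4.4) = 81.7 − 22.41 = 59.29 dB.
Σ 10^(L/10) = 1.781e+08 → L_total = 10·log₁₀(1.781e+08) = 82.51 dB.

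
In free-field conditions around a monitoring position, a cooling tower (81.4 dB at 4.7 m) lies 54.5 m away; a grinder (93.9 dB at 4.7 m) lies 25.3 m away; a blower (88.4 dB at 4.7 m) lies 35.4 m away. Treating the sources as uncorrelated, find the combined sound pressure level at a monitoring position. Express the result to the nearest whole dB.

Apply inverse-square spreading to bring every level to the receiver, then sum 10^(L/10).
cooling tower: 81.4 − 20·log₁₀(54.5/4.7) = 81.4 − 21.29 = 60.11 dB.
grinder: 93.9 − 20·log₁₀(25.3/4.7) = 93.9 − 14.62 = 79.28 dB.
blower: 88.4 − 20·log₁₀(35.4/4.7) = 88.4 − 17.54 = 70.86 dB.
Σ 10^(L/10) = 9.794e+07 → L_total = 10·log₁₀(9.794e+07) = 79.91 dB.

80 dB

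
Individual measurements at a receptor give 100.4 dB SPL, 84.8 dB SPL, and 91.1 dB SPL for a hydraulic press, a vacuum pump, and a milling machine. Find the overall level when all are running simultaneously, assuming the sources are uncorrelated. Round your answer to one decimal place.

For uncorrelated sources the intensities add, so convert each level to linear form, sum, and take 10·log₁₀ of the total.
Σ 10^(L/10) = 10^(100.4/10) + 10^(84.8/10) + 10^(91.1/10) = 1.256e+10.
L_total = 10·log₁₀(1.256e+10) = 100.99 dB SPL.

101.0 dB SPL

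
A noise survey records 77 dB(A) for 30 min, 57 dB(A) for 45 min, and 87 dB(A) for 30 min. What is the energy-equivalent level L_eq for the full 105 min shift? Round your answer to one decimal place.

82.0 dB(A)

L_eq = 10·log₁₀[(1/T)·Σ tᵢ·10^(Lᵢ/10)] with T = 105 min.
Σ tᵢ·10^(Lᵢ/10) = 30·10^(77/10) + 45·10^(57/10) + 30·10^(87/10) = 1.656e+10.
L_eq = 10·log₁₀(1.656e+10/105) = 81.98 dB(A).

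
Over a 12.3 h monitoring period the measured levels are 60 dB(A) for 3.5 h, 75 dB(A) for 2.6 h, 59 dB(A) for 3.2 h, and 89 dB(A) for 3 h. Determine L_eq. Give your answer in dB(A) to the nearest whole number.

83 dB(A)

The energy average is taken in the linear domain: L_eq = 10·log₁₀[(Σ tᵢ·10^(Lᵢ/10))/T], T = 12.3 h.
Σ tᵢ·10^(Lᵢ/10) = 3.5·10^(60/10) + 2.6·10^(75/10) + 3.2·10^(59/10) + 3·10^(89/10) = 2.471e+09.
L_eq = 10·log₁₀(2.471e+09/12.3) = 83.03 dB(A).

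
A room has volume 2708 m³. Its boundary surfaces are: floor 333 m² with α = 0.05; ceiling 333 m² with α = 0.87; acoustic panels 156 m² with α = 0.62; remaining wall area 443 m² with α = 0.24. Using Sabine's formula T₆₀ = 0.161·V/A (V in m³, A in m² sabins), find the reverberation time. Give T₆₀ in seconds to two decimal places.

0.86 s

Summing Sᵢαᵢ: 333·0.05 + 333·0.87 + 156·0.62 + 443·0.24 = 509.40 m².
T₆₀ = 0.161 × 2708 / 509.40 = 0.856 s.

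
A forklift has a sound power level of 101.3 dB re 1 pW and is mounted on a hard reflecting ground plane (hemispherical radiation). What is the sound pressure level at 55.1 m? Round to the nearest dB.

L_p = L_w − 10·log₁₀(2π·r²) with r = 55.1 m.
2π·r² = 1.908e+04 m², 10·log₁₀ of that is 42.805 dB.
L_p = 101.3 − 42.805 = 58.50 dB.

58 dB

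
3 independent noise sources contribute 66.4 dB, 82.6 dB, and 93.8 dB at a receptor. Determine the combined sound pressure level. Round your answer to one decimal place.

For uncorrelated sources the intensities add, so convert each level to linear form, sum, and take 10·log₁₀ of the total.
Σ 10^(L/10) = 10^(66.4/10) + 10^(82.6/10) + 10^(93.8/10) = 2.585e+09.
L_total = 10·log₁₀(2.585e+09) = 94.12 dB.

94.1 dB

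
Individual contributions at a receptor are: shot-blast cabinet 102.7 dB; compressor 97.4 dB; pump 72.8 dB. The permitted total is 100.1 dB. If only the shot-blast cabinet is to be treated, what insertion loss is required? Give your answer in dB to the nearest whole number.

6 dB

Everything except the shot-blast cabinet sums to 10^(97.4/10) + 10^(72.8/10) = 5.514e+09 in linear terms, 97.42 dB.
The limit corresponds to 10^(100.1/10) = 1.023e+10; subtracting the fixed part leaves 4.718e+09 for the shot-blast cabinet, i.e. 96.74 dB.
So the shot-blast cabinet must be reduced from 102.7 to 96.74 dB: IL = 5.96 dB.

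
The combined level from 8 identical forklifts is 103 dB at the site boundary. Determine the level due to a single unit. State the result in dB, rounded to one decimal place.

94.0 dB

Dividing the total intensity by 8 lowers the level by 10·log₁₀ 8 = 9.031 dB: L₁ = 103 − 9.031.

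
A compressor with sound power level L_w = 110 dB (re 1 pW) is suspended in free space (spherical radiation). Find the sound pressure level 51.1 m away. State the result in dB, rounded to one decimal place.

64.8 dB

Free-field spherical radiation: L_p = L_w − 10·log₁₀(4π·r²), r = 51.1 m.
4π·r² = 3.281e+04 m², 10·log₁₀ of that is 45.161 dB.
L_p = 110 − 45.161 = 64.84 dB.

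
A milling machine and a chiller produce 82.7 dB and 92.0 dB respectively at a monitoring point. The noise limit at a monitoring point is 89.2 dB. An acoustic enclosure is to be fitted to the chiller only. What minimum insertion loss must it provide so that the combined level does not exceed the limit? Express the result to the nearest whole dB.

Fixed contribution from the other source: Σ 10^(L/10) = 10^(82.7/10) = 1.862e+08 (82.70 dB).
To meet 89.2 dB overall, the treated chiller may contribute at most 10^(89.2/10) − 1.862e+08 = 6.456e+08, i.e. 88.10 dB.
Required insertion loss = 92.0 − 88.10 = 3.90 dB.

4 dB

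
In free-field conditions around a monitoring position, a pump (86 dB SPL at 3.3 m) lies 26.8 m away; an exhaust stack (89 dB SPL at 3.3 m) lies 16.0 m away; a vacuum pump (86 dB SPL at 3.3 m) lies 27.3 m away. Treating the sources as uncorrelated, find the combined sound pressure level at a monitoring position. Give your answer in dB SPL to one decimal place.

76.6 dB SPL

Propagate each source to the receiver with L = L_ref − 20·log₁₀(r/r_ref), then add intensities.
pump: 86 − 20·log₁₀(26.8/3.3) = 86 − 18.19 = 67.81 dB SPL.
exhaust stack: 89 − 20·log₁₀(16.0/3.3) = 89 − 13.71 = 75.29 dB SPL.
vacuum pump: 86 − 20·log₁₀(27.3/3.3) = 86 − 18.35 = 67.65 dB SPL.
Σ 10^(L/10) = 4.564e+07 → L_total = 10·log₁₀(4.564e+07) = 76.59 dB SPL.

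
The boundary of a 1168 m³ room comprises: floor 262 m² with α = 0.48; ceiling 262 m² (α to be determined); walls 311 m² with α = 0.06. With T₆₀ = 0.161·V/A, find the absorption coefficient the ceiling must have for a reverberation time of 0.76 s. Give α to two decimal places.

A = 0.161·V/T₆₀ = 0.161·1168/0.76 = 247.43 m² sabins.
Absorption from the other surfaces = 262·0.48 + 311·0.06 = 144.42 m², so the ceiling must supply 103.01 m² over 262 m².
α = 103.01/262 = 0.393.

0.39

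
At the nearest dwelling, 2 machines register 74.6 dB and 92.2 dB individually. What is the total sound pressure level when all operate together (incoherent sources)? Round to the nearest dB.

92 dB

Incoherent sources combine by intensity addition: L_total = 10·log₁₀(Σ 10^(L_i/10)).
Σ 10^(L/10) = 10^(74.6/10) + 10^(92.2/10) = 1.688e+09.
L_total = 10·log₁₀(1.688e+09) = 92.27 dB.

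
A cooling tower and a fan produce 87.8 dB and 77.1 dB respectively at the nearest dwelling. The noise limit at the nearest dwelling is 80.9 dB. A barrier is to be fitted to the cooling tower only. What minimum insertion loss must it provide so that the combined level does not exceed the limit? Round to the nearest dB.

Everything except the cooling tower sums to 10^(77.1/10) = 5.129e+07 in linear terms, 77.10 dB.
The limit corresponds to 10^(80.9/10) = 1.230e+08; subtracting the fixed part leaves 7.174e+07 for the cooling tower, i.e. 78.56 dB.
So the cooling tower must be reduced from 87.8 to 78.56 dB: IL = 9.24 dB.

9 dB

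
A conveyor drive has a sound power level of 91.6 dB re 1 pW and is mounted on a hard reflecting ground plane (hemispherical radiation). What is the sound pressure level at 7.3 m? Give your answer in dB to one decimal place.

The power spreads over a hemisphere of area 2π·r², so L_p = L_w − 10·log₁₀(2π·r²).
2π·r² = 334.8 m², 10·log₁₀ of that is 25.248 dB.
L_p = 91.6 − 25.248 = 66.35 dB.

66.4 dB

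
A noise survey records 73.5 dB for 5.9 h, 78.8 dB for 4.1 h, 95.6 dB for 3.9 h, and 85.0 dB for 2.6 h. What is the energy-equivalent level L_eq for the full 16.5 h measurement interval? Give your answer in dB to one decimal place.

89.7 dB

The energy average is taken in the linear domain: L_eq = 10·log₁₀[(Σ tᵢ·10^(Lᵢ/10))/T], T = 16.5 h.
Σ tᵢ·10^(Lᵢ/10) = 5.9·10^(73.5/10) + 4.1·10^(78.8/10) + 3.9·10^(95.6/10) + 2.6·10^(85.0/10) = 1.543e+10.
L_eq = 10·log₁₀(1.543e+10/16.5) = 89.71 dB.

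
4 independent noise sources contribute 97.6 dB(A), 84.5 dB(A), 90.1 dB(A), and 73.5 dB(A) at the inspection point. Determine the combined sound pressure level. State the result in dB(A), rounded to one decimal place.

98.5 dB(A)

For uncorrelated sources the intensities add, so convert each level to linear form, sum, and take 10·log₁₀ of the total.
Σ 10^(L/10) = 10^(97.6/10) + 10^(84.5/10) + 10^(90.1/10) + 10^(73.5/10) = 7.082e+09.
L_total = 10·log₁₀(7.082e+09) = 98.50 dB(A).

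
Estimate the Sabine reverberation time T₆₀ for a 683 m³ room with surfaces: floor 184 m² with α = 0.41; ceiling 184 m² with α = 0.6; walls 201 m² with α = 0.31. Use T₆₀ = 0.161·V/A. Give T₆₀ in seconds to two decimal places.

0.44 s

A = Σ Sᵢαᵢ = 184·0.41 + 184·0.6 + 201·0.31 = 248.15 m².
T₆₀ = 0.161 × 683 / 248.15 = 0.443 s.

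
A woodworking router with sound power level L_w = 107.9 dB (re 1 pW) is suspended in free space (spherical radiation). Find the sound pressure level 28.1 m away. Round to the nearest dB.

68 dB

L_p = L_w − 10·log₁₀(4π·r²) with r = 28.1 m.
4π·r² = 9923 m², 10·log₁₀ of that is 39.966 dB.
L_p = 107.9 − 39.966 = 67.93 dB.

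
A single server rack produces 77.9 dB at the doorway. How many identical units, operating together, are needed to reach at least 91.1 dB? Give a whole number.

21

N identical sources give L₁ + 10·log₁₀ N, so require 10·log₁₀ N ≥ 91.1 − 77.9 = 13.2 dB.
N ≥ 10^(13.2/10) = 20.893, so N = 21.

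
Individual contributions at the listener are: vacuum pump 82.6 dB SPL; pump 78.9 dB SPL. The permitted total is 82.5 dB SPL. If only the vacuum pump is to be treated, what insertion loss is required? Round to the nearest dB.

3 dB

Fixed contribution from the other source: Σ 10^(L/10) = 10^(78.9/10) = 7.762e+07 (78.90 dB SPL).
The limit corresponds to 10^(82.5/10) = 1.778e+08; subtracting the fixed part leaves 1.002e+08 for the vacuum pump, i.e. 80.01 dB SPL.
Required insertion loss = 82.6 − 80.01 = 2.59 dB.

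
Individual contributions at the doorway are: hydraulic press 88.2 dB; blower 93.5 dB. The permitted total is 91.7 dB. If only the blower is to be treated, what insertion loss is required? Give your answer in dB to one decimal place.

The untreated sources together contribute 10^(88.2/10) = 6.607e+08, i.e. 88.20 dB.
To meet 91.7 dB overall, the treated blower may contribute at most 10^(91.7/10) − 6.607e+08 = 8.184e+08, i.e. 89.13 dB.
So the blower must be reduced from 93.5 to 89.13 dB: IL = 4.37 dB.

4.4 dB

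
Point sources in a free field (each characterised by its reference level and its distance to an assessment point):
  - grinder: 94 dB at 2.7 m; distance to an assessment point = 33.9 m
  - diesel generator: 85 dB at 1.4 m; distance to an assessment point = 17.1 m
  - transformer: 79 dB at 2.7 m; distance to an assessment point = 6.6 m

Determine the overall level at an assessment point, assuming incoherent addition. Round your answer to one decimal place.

75.0 dB

Apply inverse-square spreading to bring every level to the receiver, then sum 10^(L/10).
grinder: 94 − 20·log₁₀(33.9/2.7) = 94 − 21.98 = 72.02 dB.
diesel generator: 85 − 20·log₁₀(17.1/1.4) = 85 − 21.74 = 63.26 dB.
transformer: 79 − 20·log₁₀(6.6/2.7) = 79 − 7.76 = 71.24 dB.
Σ 10^(L/10) = 3.135e+07 → L_total = 10·log₁₀(3.135e+07) = 74.96 dB.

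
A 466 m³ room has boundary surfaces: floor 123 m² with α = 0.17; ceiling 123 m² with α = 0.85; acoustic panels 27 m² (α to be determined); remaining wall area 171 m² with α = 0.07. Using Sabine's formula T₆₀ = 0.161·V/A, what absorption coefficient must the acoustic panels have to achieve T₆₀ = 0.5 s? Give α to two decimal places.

Required total absorption A = 0.161·466/0.5 = 150.05 m².
Absorption from the other surfaces = 123·0.17 + 123·0.85 + 171·0.07 = 137.43 m², so the acoustic panels must supply 12.62 m² over 27 m².
α = 12.62/27 = 0.467.

0.47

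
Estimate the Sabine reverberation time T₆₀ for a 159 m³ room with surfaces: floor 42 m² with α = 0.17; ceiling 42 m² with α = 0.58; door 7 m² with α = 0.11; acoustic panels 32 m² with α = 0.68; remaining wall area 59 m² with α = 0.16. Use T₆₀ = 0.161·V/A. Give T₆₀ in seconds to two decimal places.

Summing Sᵢαᵢ: 42·0.17 + 42·0.58 + 7·0.11 + 32·0.68 + 59·0.16 = 63.47 m².
T₆₀ = 0.161 × 159 / 63.47 = 0.403 s.

0.40 s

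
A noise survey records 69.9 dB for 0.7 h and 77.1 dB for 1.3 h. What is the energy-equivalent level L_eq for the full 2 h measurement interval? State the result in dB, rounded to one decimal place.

L_eq = 10·log₁₀[(1/T)·Σ tᵢ·10^(Lᵢ/10)] with T = 2 h.
Σ tᵢ·10^(Lᵢ/10) = 0.7·10^(69.9/10) + 1.3·10^(77.1/10) = 7.351e+07.
L_eq = 10·log₁₀(7.351e+07/2) = 75.65 dB.

75.7 dB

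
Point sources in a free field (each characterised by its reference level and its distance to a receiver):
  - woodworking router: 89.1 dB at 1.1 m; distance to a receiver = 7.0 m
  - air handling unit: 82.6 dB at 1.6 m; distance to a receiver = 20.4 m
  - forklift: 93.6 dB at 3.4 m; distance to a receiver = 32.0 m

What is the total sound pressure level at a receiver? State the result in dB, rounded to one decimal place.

First find each source's level at the receiver (point-source: −20·log₁₀(r/r_ref)), then combine on an intensity basis.
woodworking router: 89.1 − 20·log₁₀(7.0/1.1) = 89.1 − 16.07 = 73.03 dB.
air handling unit: 82.6 − 20·log₁₀(20.4/1.6) = 82.6 − 22.11 = 60.49 dB.
forklift: 93.6 − 20·log₁₀(32.0/3.4) = 93.6 − 19.47 = 74.13 dB.
Σ 10^(L/10) = 4.705e+07 → L_total = 10·log₁₀(4.705e+07) = 76.73 dB.

76.7 dB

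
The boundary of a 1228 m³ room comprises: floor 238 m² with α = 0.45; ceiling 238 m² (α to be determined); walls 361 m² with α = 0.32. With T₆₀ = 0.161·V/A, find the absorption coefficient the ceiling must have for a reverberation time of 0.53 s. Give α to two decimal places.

Required total absorption A = 0.161·1228/0.53 = 373.03 m².
Absorption from the other surfaces = 238·0.45 + 361·0.32 = 222.62 m², so the ceiling must supply 150.41 m² over 238 m².
α = 150.41/238 = 0.632.

0.63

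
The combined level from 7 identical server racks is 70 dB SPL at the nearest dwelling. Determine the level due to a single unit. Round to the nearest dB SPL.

For N identical incoherent sources L_total = L₁ + 10·log₁₀ N, so L₁ = 70 − 10·log₁₀(7) = 70 − 8.451.

62 dB SPL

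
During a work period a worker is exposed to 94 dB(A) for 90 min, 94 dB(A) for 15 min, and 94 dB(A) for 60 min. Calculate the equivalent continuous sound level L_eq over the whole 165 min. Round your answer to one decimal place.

94.0 dB(A)

The energy average is taken in the linear domain: L_eq = 10·log₁₀[(Σ tᵢ·10^(Lᵢ/10))/T], T = 165 min.
Σ tᵢ·10^(Lᵢ/10) = 90·10^(94/10) + 15·10^(94/10) + 60·10^(94/10) = 4.145e+11.
L_eq = 10·log₁₀(4.145e+11/165) = 94.00 dB(A).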